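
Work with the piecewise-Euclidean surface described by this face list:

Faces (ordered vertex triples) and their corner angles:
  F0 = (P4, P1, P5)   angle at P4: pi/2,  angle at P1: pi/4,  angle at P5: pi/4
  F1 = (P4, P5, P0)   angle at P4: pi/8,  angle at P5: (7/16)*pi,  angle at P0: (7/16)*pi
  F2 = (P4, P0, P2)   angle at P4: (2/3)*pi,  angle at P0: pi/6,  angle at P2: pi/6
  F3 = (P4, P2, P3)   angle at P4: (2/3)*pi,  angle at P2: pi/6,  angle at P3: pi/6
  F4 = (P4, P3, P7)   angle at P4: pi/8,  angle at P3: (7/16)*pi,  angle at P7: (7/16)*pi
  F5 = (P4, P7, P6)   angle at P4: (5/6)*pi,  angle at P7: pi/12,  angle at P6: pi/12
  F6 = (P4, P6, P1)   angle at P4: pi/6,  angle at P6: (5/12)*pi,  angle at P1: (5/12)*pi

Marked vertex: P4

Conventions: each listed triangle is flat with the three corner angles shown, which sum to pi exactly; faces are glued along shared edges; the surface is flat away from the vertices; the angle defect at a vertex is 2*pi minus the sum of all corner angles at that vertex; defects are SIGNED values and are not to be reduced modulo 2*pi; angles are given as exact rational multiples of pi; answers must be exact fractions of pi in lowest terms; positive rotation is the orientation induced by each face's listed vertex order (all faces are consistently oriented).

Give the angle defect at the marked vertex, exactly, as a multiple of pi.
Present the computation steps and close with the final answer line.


Sum of corner angles at P4: (37/12)*pi
defect = 2*pi - (37/12)*pi

Answer: defect(P4) = (-13/12)*pi


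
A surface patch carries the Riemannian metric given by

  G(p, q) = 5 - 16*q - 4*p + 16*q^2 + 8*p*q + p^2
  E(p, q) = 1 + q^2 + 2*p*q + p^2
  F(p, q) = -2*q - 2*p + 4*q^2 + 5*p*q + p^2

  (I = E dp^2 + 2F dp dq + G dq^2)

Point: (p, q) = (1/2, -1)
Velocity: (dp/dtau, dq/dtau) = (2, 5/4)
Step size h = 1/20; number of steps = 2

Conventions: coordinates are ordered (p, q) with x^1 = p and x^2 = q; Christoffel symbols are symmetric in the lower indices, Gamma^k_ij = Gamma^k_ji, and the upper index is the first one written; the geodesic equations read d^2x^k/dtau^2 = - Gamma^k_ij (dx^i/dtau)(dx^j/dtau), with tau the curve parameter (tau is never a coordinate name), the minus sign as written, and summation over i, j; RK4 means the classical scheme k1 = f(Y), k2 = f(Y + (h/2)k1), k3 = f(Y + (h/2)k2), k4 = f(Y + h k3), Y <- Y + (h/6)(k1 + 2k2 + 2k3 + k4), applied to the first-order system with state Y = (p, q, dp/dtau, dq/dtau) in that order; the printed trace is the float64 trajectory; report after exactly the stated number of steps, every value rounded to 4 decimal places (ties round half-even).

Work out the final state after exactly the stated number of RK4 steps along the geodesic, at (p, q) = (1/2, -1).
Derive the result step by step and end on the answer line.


f(Y) = (dp/dtau, dq/dtau, -Gamma^p_ij Y'^i Y'^j, -Gamma^q_ij Y'^i Y'^j) with the Gammas evaluated at the stage position; h = 0.050000; intermediate values shown to 6 dp
step 0: p = 0.5000, q = -1.0000, dp/dtau = 2.0000, dq/dtau = 1.2500
step 1:
  k1: at (p, q) = (0.500000, -1.000000), (dp/dtau, dq/dtau) = (2.000000, 1.250000); Gamma_ppp = -0.015873, Gamma_ppq = -0.015873, Gamma_pqq = -0.063492, Gamma_qpp = -0.174603, Gamma_qpq = -0.174603, Gamma_qqq = -0.698413; k1 = (2.000000, 1.250000, 0.242063, 2.662698)
  k2: at (p, q) = (0.550000, -0.968750), (dp/dtau, dq/dtau) = (2.006052, 1.316567); Gamma_ppp = -0.014180, Gamma_ppq = -0.014180, Gamma_pqq = -0.056720, Gamma_qpp = -0.180319, Gamma_qpq = -0.180319, Gamma_qqq = -0.721277; k2 = (2.006052, 1.316567, 0.230281, 2.928355)
  k3: at (p, q) = (0.550151, -0.967086), (dp/dtau, dq/dtau) = (2.005757, 1.323209); Gamma_ppp = -0.014154, Gamma_ppq = -0.014154, Gamma_pqq = -0.056616, Gamma_qpp = -0.180541, Gamma_qpq = -0.180541, Gamma_qqq = -0.722163; k3 = (2.005757, 1.323209, 0.231201, 2.949073)
  k4: at (p, q) = (0.600288, -0.933840), (dp/dtau, dq/dtau) = (2.011560, 1.397454); Gamma_ppp = -0.012138, Gamma_ppq = -0.012138, Gamma_pqq = -0.048552, Gamma_qpp = -0.186864, Gamma_qpq = -0.186864, Gamma_qqq = -0.747457; k4 = (2.011560, 1.397454, 0.212170, 3.266390)
  Y <- Y + (h/6)(k1 + 2k2 + 2k3 + k4): p = 0.6003, q = -0.9339, dp/dtau = 2.0115, dq/dtau = 1.3974
step 2:
  k1: at (p, q) = (0.600293, -0.933942), (dp/dtau, dq/dtau) = (2.011477, 1.397366); Gamma_ppp = -0.012140, Gamma_ppq = -0.012140, Gamma_pqq = -0.048558, Gamma_qpp = -0.186850, Gamma_qpq = -0.186850, Gamma_qqq = -0.747402; k1 = (2.011477, 1.397366, 0.212176, 3.265792)
  k2: at (p, q) = (0.650580, -0.899007), (dp/dtau, dq/dtau) = (2.016781, 1.479011); Gamma_ppp = -0.009735, Gamma_ppq = -0.009735, Gamma_pqq = -0.038940, Gamma_qpp = -0.193793, Gamma_qpq = -0.193793, Gamma_qqq = -0.775173; k2 = (2.016781, 1.479011, 0.182851, 3.640018)
  k3: at (p, q) = (0.650713, -0.896966), (dp/dtau, dq/dtau) = (2.016048, 1.488367); Gamma_ppp = -0.009681, Gamma_ppq = -0.009681, Gamma_pqq = -0.038725, Gamma_qpp = -0.194100, Gamma_qpq = -0.194100, Gamma_qqq = -0.776400; k3 = (2.016048, 1.488367, 0.183234, 3.673660)
  k4: at (p, q) = (0.701096, -0.859523), (dp/dtau, dq/dtau) = (2.020638, 1.581049); Gamma_ppp = -0.006752, Gamma_ppq = -0.006752, Gamma_pqq = -0.027008, Gamma_qpp = -0.201882, Gamma_qpq = -0.201882, Gamma_qqq = -0.807526; k4 = (2.020638, 1.581049, 0.138220, 4.132778)
  Y <- Y + (h/6)(k1 + 2k2 + 2k3 + k4): p = 0.7011, q = -0.8597, dp/dtau = 2.0205, dq/dtau = 1.5809

Answer: p = 0.7011, q = -0.8597, dp/dtau = 2.0205, dq/dtau = 1.5809


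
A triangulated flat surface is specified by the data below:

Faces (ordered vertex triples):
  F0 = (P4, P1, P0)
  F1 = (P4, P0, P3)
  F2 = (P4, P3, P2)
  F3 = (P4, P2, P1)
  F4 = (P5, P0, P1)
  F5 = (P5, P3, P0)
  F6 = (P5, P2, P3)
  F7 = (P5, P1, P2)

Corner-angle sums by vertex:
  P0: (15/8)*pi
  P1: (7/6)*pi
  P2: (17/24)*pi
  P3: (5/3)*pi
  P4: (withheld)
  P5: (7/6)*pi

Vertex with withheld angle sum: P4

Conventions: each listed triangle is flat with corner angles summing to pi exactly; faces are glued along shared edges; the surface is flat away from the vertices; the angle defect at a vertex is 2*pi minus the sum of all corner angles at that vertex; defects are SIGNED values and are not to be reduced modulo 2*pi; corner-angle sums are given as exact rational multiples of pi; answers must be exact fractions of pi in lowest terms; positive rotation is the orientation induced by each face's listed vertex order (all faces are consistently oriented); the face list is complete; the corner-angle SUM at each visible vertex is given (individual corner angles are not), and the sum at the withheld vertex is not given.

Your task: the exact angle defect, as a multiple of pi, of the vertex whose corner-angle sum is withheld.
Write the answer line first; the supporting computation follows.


Answer: defect(P4) = (7/12)*pi

V = 6, E = 12, F = 8; chi = V - E + F = 2
Gauss-Bonnet: total defect = 2*pi*chi = 4*pi; visible defects sum to (41/12)*pi


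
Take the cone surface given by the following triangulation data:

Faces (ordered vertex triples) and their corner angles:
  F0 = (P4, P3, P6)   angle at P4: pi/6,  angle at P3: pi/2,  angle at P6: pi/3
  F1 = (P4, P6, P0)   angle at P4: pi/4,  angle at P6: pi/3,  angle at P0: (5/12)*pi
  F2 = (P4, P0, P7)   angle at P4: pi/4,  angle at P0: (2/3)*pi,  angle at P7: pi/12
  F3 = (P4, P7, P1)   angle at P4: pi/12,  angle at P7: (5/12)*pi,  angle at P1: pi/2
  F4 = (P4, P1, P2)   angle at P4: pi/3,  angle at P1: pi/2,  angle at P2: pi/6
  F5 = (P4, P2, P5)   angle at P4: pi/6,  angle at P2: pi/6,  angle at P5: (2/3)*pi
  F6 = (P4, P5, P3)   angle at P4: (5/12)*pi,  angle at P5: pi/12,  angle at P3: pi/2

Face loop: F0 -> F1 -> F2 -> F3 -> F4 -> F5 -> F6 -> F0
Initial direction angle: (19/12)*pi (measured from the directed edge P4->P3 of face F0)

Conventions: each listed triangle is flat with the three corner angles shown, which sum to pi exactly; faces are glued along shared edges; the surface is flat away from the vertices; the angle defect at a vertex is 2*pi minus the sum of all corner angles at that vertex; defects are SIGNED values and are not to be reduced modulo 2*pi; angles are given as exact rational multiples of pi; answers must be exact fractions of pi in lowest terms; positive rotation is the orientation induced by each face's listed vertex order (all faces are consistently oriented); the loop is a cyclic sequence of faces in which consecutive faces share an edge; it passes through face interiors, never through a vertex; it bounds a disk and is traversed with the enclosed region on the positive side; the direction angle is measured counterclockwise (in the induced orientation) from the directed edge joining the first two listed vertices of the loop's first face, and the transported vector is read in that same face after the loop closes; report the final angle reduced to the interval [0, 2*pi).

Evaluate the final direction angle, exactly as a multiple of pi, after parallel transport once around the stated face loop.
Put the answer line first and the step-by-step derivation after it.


Answer: final direction angle = (23/12)*pi

enclosed vertex P4: corner angles sum to (5/3)*pi, defect = 2*pi - (5/3)*pi = pi/3
holonomy = initial angle + sum of enclosed defects (mod 2*pi), positive in the induced orientation
final angle = (19/12)*pi + pi/3 = (23/12)*pi (mod 2*pi)


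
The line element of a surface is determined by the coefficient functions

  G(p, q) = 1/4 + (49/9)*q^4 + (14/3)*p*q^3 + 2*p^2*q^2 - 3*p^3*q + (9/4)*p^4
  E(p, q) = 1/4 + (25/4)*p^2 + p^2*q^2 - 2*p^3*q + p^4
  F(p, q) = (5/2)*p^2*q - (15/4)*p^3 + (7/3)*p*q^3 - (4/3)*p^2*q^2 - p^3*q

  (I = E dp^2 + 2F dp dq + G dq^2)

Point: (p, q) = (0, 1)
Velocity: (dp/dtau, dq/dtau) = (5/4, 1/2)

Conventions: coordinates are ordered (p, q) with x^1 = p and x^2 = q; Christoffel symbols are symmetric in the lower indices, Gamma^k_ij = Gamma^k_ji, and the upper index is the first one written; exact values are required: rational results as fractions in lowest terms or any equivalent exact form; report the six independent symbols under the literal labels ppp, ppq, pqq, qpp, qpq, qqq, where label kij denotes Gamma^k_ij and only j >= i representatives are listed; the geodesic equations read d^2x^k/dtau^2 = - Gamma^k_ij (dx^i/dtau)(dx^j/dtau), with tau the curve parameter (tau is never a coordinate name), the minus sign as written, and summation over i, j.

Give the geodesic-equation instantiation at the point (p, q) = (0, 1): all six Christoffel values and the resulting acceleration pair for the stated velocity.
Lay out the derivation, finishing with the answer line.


E = 1/4, F = 0, G = 205/36 at the point
E_p = 0, E_q = 0, F_p = 7/3, F_q = 0, G_p = 14/3, G_q = 196/9
EG - F^2 = 205/144;  g^inv = (144/205) * [[205/36, 0], [0, 1/4]]
first-kind symbols [ij,l] = (1/2)(d_i g_jl + d_j g_il - d_l g_ij): [pp,p] = E_p/2 = 0, [pp,q] = F_p - E_q/2 = 7/3, [pq,p] = E_q/2 = 0, [pq,q] = G_p/2 = 7/3, [qq,p] = F_q - G_p/2 = -7/3, [qq,q] = G_q/2 = 98/9
Gamma^p_ij = (G*[ij,p] - F*[ij,q])/(EG - F^2), Gamma^q_ij = (E*[ij,q] - F*[ij,p])/(EG - F^2)
Gamma_ppp = 0, Gamma_ppq = 0, Gamma_pqq = -28/3, Gamma_qpp = 84/205, Gamma_qpq = 84/205, Gamma_qqq = 392/205
d^2p/dtau^2 = -(Gamma_ppp*(5/4)^2 + 2*Gamma_ppq*(5/4)*(1/2) + Gamma_pqq*(1/2)^2) = 7/3
d^2q/dtau^2 = -(Gamma_qpp*(5/4)^2 + 2*Gamma_qpq*(5/4)*(1/2) + Gamma_qqq*(1/2)^2) = -1337/820

Answer: Gamma_ppp = 0, Gamma_ppq = 0, Gamma_pqq = -28/3, Gamma_qpp = 84/205, Gamma_qpq = 84/205, Gamma_qqq = 392/205; accelerations (d^2p/dtau^2, d^2q/dtau^2) = (7/3, -1337/820)


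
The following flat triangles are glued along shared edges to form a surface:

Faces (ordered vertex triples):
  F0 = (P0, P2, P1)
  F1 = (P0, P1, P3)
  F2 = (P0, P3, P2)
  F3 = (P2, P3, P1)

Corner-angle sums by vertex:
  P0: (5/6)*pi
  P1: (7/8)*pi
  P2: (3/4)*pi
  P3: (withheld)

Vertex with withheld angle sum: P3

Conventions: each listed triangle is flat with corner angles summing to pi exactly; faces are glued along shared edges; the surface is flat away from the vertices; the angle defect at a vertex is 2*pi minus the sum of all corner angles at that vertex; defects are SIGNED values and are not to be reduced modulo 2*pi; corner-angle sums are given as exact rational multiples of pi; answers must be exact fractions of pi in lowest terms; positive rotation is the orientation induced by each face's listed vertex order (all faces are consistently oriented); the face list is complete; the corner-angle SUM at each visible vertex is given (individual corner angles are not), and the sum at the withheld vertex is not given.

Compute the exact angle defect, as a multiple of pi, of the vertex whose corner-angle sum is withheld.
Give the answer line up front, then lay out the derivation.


Answer: defect(P3) = (11/24)*pi

V = 4, E = 6, F = 4; chi = V - E + F = 2
Gauss-Bonnet: total defect = 2*pi*chi = 4*pi; visible defects sum to (85/24)*pi


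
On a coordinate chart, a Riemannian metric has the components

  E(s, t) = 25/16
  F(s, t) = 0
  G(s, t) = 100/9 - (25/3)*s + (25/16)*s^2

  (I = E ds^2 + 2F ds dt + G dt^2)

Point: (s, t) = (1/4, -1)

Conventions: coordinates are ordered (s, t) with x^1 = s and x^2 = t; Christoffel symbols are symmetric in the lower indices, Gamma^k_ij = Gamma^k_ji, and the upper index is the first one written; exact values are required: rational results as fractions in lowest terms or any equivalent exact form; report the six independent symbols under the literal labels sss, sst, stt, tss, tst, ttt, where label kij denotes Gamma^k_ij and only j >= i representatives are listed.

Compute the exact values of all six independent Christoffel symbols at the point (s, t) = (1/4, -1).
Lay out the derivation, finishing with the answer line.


E = 25/16, F = 0, G = 21025/2304 at the point
E_s = 0, E_t = 0, F_s = 0, F_t = 0, G_s = -725/96, G_t = 0
EG - F^2 = 525625/36864;  g^inv = (36864/525625) * [[21025/2304, 0], [0, 25/16]]
first-kind symbols [ij,l] = (1/2)(d_i g_jl + d_j g_il - d_l g_ij): [ss,s] = E_s/2 = 0, [ss,t] = F_s - E_t/2 = 0, [st,s] = E_t/2 = 0, [st,t] = G_s/2 = -725/192, [tt,s] = F_t - G_s/2 = 725/192, [tt,t] = G_t/2 = 0
Gamma^s_ij = (G*[ij,s] - F*[ij,t])/(EG - F^2), Gamma^t_ij = (E*[ij,t] - F*[ij,s])/(EG - F^2)

Answer: Gamma_sss = 0, Gamma_sst = 0, Gamma_stt = 29/12, Gamma_tss = 0, Gamma_tst = -12/29, Gamma_ttt = 0


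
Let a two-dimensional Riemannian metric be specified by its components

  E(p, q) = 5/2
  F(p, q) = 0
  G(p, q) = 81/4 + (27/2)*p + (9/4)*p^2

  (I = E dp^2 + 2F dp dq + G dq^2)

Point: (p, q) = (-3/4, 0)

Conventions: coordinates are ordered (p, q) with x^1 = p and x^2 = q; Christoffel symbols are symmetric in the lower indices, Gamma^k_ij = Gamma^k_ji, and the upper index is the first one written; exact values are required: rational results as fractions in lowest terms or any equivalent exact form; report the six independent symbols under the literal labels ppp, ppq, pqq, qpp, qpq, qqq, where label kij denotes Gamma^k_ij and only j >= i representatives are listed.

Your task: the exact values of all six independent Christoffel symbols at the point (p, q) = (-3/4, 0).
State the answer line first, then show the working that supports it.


Answer: Gamma_ppp = 0, Gamma_ppq = 0, Gamma_pqq = -81/40, Gamma_qpp = 0, Gamma_qpq = 4/9, Gamma_qqq = 0

E = 5/2, F = 0, G = 729/64 at the point
E_p = 0, E_q = 0, F_p = 0, F_q = 0, G_p = 81/8, G_q = 0
EG - F^2 = 3645/128;  g^inv = (128/3645) * [[729/64, 0], [0, 5/2]]
first-kind symbols [ij,l] = (1/2)(d_i g_jl + d_j g_il - d_l g_ij): [pp,p] = E_p/2 = 0, [pp,q] = F_p - E_q/2 = 0, [pq,p] = E_q/2 = 0, [pq,q] = G_p/2 = 81/16, [qq,p] = F_q - G_p/2 = -81/16, [qq,q] = G_q/2 = 0
Gamma^p_ij = (G*[ij,p] - F*[ij,q])/(EG - F^2), Gamma^q_ij = (E*[ij,q] - F*[ij,p])/(EG - F^2)


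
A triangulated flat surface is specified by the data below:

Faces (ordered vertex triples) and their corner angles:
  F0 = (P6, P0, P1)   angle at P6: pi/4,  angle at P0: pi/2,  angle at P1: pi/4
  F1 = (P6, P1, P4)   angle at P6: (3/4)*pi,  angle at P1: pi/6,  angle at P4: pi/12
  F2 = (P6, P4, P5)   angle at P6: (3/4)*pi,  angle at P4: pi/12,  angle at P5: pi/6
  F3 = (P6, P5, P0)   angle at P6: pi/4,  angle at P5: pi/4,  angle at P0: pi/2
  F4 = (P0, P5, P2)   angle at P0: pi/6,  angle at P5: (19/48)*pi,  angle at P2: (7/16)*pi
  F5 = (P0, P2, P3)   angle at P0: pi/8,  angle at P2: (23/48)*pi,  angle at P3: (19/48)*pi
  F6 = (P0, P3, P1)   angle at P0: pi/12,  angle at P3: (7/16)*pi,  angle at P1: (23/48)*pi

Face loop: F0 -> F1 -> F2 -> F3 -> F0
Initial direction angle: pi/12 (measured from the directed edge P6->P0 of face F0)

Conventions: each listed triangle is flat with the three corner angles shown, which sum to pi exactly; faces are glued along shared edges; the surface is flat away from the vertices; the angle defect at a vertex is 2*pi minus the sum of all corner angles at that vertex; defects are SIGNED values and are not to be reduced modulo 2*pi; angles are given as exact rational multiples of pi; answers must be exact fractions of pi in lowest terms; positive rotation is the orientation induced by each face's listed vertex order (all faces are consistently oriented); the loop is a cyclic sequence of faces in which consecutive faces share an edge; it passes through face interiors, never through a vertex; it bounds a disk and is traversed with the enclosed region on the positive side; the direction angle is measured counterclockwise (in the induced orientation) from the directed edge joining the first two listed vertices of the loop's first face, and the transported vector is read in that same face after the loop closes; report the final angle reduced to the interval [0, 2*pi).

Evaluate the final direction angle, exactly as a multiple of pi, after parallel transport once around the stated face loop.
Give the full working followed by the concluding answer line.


enclosed vertex P6: corner angles sum to 2*pi, defect = 2*pi - 2*pi = 0
adding the enclosed defects to the starting angle (mod 2*pi, induced orientation) gives the holonomy
final angle = pi/12 + 0 = pi/12 (mod 2*pi)

Answer: final direction angle = pi/12


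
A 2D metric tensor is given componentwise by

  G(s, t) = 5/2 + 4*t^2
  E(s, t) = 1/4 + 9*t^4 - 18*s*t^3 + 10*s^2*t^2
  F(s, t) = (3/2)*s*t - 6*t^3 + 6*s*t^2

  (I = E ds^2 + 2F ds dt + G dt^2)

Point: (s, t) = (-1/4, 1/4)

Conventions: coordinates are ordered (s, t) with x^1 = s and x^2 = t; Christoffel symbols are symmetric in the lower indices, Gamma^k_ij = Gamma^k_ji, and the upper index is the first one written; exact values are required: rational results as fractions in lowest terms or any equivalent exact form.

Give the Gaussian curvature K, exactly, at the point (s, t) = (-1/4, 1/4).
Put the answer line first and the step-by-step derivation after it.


Answer: K = -1344/515

E = 101/256, F = -9/32, G = 11/4, EG - F^2 = 515/512 at the point
E_s = -19/32, E_t = 55/32, F_s = 3/4, F_t = -9/4, G_s = 0, G_t = 2
E_tt = 59/4, F_st = 9/2, G_ss = 0
The intrinsic route: Brioschi's K = (det M1 - det M2)/(EG - F^2)^2.
M1 = [[-E_tt/2 + F_st - G_ss/2, E_s/2, F_s - E_t/2], [F_t - G_s/2, E, F], [G_t/2, F, G]] = [[-23/8, -19/64, -7/64], [-9/4, 101/256, -9/32], [1, -9/32, 11/4]]; det M1 = -76535/16384
M2 = [[0, E_t/2, G_s/2], [E_t/2, E, F], [G_s/2, F, G]] = [[0, 55/64, 0], [55/64, 101/256, -9/32], [0, -9/32, 11/4]]; det M2 = -33275/16384
det M1 - det M2 = -10815/4096; K = -10815/4096 / (515/512)^2 = -1344/515


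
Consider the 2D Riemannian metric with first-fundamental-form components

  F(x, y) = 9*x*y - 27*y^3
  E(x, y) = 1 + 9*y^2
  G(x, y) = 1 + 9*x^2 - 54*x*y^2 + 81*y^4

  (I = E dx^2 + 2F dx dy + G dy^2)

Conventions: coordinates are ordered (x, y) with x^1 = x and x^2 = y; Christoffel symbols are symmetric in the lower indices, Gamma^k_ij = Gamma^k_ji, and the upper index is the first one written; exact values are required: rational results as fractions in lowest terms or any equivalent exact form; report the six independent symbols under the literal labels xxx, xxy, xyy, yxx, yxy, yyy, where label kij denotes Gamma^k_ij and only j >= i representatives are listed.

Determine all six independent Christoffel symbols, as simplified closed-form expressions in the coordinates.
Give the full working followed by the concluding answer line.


E = 1 + 9*y^2; F = 9*x*y - 27*y^3; G = 1 + 9*x^2 - 54*x*y^2 + 81*y^4
Gamma^k_ij = (1/2) g^{kl} (d_i g_jl + d_j g_il - d_l g_ij), with g^inv = (1/(EG-F^2)) [[G, -F], [-F, E]]
first partials: E_x = 0, E_y = 18*y, F_x = 9*y, F_y = 9*x - 81*y^2, G_x = 18*x - 54*y^2, G_y = -108*x*y + 324*y^3
D = EG - F^2 = 1 + 9*y^2 + 9*x^2 - 54*x*y^2 + 81*y^4
expanded: Gamma^x_xx = (G E_x - 2F F_x + F E_y)/(2D), Gamma^x_xy = (G E_y - F G_x)/(2D), Gamma^x_yy = (2G F_y - G G_x - F G_y)/(2D), Gamma^y_xx = (2E F_x - E E_y - F E_x)/(2D), Gamma^y_xy = (E G_x - F E_y)/(2D), Gamma^y_yy = (E G_y - 2F F_y + F G_x)/(2D); substitute and cancel common factors

Answer: Gamma_xxx = 0, Gamma_xxy = 9*y/(9*x^2 - 54*x*y^2 + 81*y^4 + 9*y^2 + 1), Gamma_xyy = -54*y^2/(9*x^2 - 54*x*y^2 + 81*y^4 + 9*y^2 + 1), Gamma_yxx = 0, Gamma_yxy = (9*x - 27*y^2)/(9*x^2 - 54*x*y^2 + 81*y^4 + 9*y^2 + 1), Gamma_yyy = (-54*x*y + 162*y^3)/(9*x^2 - 54*x*y^2 + 81*y^4 + 9*y^2 + 1)


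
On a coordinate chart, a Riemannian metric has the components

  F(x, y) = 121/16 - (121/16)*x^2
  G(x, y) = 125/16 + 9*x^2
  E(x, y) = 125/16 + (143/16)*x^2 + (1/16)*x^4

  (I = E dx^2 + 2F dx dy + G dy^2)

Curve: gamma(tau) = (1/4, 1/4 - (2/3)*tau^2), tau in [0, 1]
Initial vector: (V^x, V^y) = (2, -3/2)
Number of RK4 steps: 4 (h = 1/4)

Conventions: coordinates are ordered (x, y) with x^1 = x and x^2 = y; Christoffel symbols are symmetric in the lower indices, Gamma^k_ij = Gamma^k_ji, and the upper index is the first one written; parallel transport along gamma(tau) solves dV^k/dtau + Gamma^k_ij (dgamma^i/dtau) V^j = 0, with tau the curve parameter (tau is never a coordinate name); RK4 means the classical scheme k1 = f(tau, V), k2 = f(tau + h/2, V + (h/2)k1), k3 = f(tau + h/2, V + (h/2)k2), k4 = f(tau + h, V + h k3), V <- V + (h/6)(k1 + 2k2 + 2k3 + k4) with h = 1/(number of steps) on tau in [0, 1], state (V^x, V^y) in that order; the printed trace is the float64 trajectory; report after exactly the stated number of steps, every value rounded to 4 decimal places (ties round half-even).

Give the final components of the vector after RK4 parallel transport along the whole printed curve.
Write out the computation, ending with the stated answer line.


gamma'(tau) = (0, -(4/3)*tau); f(tau, V)^k = -Gamma^k_ij(gamma(tau)) gamma'^i(tau) V^j; h = 1/4; intermediate values shown to 6 dp
curve data and Christoffel symbols at the stage parameters:
  tau = 0.000000: gamma = (0.250000, 0.250000), gamma' = (0.000000, 0.000000); Gamma_xxx = 2.294777, Gamma_xxy = -0.803875, Gamma_xyy = -0.949591, Gamma_yxx = -2.394133, Gamma_yxy = 0.949176, Gamma_yyy = 0.803875
  tau = 0.125000: gamma = (0.250000, 0.239583), gamma' = (0.000000, -0.166667); Gamma_xxx = 2.294777, Gamma_xxy = -0.803875, Gamma_xyy = -0.949591, Gamma_yxx = -2.394133, Gamma_yxy = 0.949176, Gamma_yyy = 0.803875
  tau = 0.250000: gamma = (0.250000, 0.208333), gamma' = (0.000000, -0.333333); Gamma_xxx = 2.294777, Gamma_xxy = -0.803875, Gamma_xyy = -0.949591, Gamma_yxx = -2.394133, Gamma_yxy = 0.949176, Gamma_yyy = 0.803875
  tau = 0.375000: gamma = (0.250000, 0.156250), gamma' = (0.000000, -0.500000); Gamma_xxx = 2.294777, Gamma_xxy = -0.803875, Gamma_xyy = -0.949591, Gamma_yxx = -2.394133, Gamma_yxy = 0.949176, Gamma_yyy = 0.803875
  tau = 0.500000: gamma = (0.250000, 0.083333), gamma' = (0.000000, -0.666667); Gamma_xxx = 2.294777, Gamma_xxy = -0.803875, Gamma_xyy = -0.949591, Gamma_yxx = -2.394133, Gamma_yxy = 0.949176, Gamma_yyy = 0.803875
  tau = 0.625000: gamma = (0.250000, -0.010417), gamma' = (0.000000, -0.833333); Gamma_xxx = 2.294777, Gamma_xxy = -0.803875, Gamma_xyy = -0.949591, Gamma_yxx = -2.394133, Gamma_yxy = 0.949176, Gamma_yyy = 0.803875
  tau = 0.750000: gamma = (0.250000, -0.125000), gamma' = (0.000000, -1.000000); Gamma_xxx = 2.294777, Gamma_xxy = -0.803875, Gamma_xyy = -0.949591, Gamma_yxx = -2.394133, Gamma_yxy = 0.949176, Gamma_yyy = 0.803875
  tau = 0.875000: gamma = (0.250000, -0.260417), gamma' = (0.000000, -1.166667); Gamma_xxx = 2.294777, Gamma_xxy = -0.803875, Gamma_xyy = -0.949591, Gamma_yxx = -2.394133, Gamma_yxy = 0.949176, Gamma_yyy = 0.803875
  tau = 1.000000: gamma = (0.250000, -0.416667), gamma' = (0.000000, -1.333333); Gamma_xxx = 2.294777, Gamma_xxy = -0.803875, Gamma_xyy = -0.949591, Gamma_yxx = -2.394133, Gamma_yxy = 0.949176, Gamma_yyy = 0.803875
step 0: V^x = 2.0000, V^y = -1.5000
step 1: k1 = (0.000000, 0.000000), k2 = (-0.030561, 0.115423), k3 = (-0.032332, 0.116752), k4 = (-0.068194, 0.236110); V <- V + (h/6)(k1 + 2k2 + 2k3 + k4): V^x = 1.9919, V^y = -1.4708
step 2: k1 = (-0.068194, 0.236110), k2 = (-0.112877, 0.361982), k3 = (-0.118102, 0.365655), k4 = (-0.178434, 0.502526); V <- V + (h/6)(k1 + 2k2 + 2k3 + k4): V^x = 1.9624, V^y = -1.3794
step 3: k1 = (-0.178434, 0.502527), k2 = (-0.257809, 0.652596), k3 = (-0.266007, 0.657315), k4 = (-0.370237, 0.822768); V <- V + (h/6)(k1 + 2k2 + 2k3 + k4): V^x = 1.8959, V^y = -1.2150
step 4: k1 = (-0.370277, 0.822799), k2 = (-0.502525, 1.005136), k3 = (-0.512271, 1.008205), k4 = (-0.675563, 1.205143); V <- V + (h/6)(k1 + 2k2 + 2k3 + k4): V^x = 1.7677, V^y = -0.9627

Answer: V^x = 1.7677, V^y = -0.9627


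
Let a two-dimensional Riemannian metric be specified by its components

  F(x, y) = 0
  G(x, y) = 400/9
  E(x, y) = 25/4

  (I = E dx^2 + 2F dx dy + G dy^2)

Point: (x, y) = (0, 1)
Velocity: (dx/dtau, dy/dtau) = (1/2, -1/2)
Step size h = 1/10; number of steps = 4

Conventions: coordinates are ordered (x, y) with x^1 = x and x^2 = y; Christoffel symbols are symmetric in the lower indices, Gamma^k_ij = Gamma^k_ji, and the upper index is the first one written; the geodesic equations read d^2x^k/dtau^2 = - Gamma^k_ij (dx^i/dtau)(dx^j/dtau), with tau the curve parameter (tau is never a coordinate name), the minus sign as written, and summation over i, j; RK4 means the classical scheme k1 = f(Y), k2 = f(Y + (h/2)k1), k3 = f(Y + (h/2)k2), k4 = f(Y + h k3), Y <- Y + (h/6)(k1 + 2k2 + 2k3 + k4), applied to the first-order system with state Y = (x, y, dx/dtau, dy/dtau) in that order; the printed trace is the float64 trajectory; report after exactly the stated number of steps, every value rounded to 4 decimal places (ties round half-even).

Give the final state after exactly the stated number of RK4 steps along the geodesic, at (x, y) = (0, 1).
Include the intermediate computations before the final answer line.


f(Y) = (dx/dtau, dy/dtau, -Gamma^x_ij Y'^i Y'^j, -Gamma^y_ij Y'^i Y'^j) with the Gammas evaluated at the stage position; h = 0.100000; intermediate values shown to 6 dp
step 0: x = 0.0000, y = 1.0000, dx/dtau = 0.5000, dy/dtau = -0.5000
step 1:
  k1: at (x, y) = (0.000000, 1.000000), (dx/dtau, dy/dtau) = (0.500000, -0.500000); Gamma_xxx = 0.000000, Gamma_xxy = 0.000000, Gamma_xyy = 0.000000, Gamma_yxx = 0.000000, Gamma_yxy = 0.000000, Gamma_yyy = 0.000000; k1 = (0.500000, -0.500000, 0.000000, 0.000000)
  k2: at (x, y) = (0.025000, 0.975000), (dx/dtau, dy/dtau) = (0.500000, -0.500000); Gamma_xxx = 0.000000, Gamma_xxy = 0.000000, Gamma_xyy = 0.000000, Gamma_yxx = 0.000000, Gamma_yxy = 0.000000, Gamma_yyy = 0.000000; k2 = (0.500000, -0.500000, 0.000000, 0.000000)
  k3: at (x, y) = (0.025000, 0.975000), (dx/dtau, dy/dtau) = (0.500000, -0.500000); Gamma_xxx = 0.000000, Gamma_xxy = 0.000000, Gamma_xyy = 0.000000, Gamma_yxx = 0.000000, Gamma_yxy = 0.000000, Gamma_yyy = 0.000000; k3 = (0.500000, -0.500000, 0.000000, 0.000000)
  k4: at (x, y) = (0.050000, 0.950000), (dx/dtau, dy/dtau) = (0.500000, -0.500000); Gamma_xxx = 0.000000, Gamma_xxy = 0.000000, Gamma_xyy = 0.000000, Gamma_yxx = 0.000000, Gamma_yxy = 0.000000, Gamma_yyy = 0.000000; k4 = (0.500000, -0.500000, 0.000000, 0.000000)
  Y <- Y + (h/6)(k1 + 2k2 + 2k3 + k4): x = 0.0500, y = 0.9500, dx/dtau = 0.5000, dy/dtau = -0.5000
step 2:
  k1: at (x, y) = (0.050000, 0.950000), (dx/dtau, dy/dtau) = (0.500000, -0.500000); Gamma_xxx = 0.000000, Gamma_xxy = 0.000000, Gamma_xyy = 0.000000, Gamma_yxx = 0.000000, Gamma_yxy = 0.000000, Gamma_yyy = 0.000000; k1 = (0.500000, -0.500000, 0.000000, 0.000000)
  k2: at (x, y) = (0.075000, 0.925000), (dx/dtau, dy/dtau) = (0.500000, -0.500000); Gamma_xxx = 0.000000, Gamma_xxy = 0.000000, Gamma_xyy = 0.000000, Gamma_yxx = 0.000000, Gamma_yxy = 0.000000, Gamma_yyy = 0.000000; k2 = (0.500000, -0.500000, 0.000000, 0.000000)
  k3: at (x, y) = (0.075000, 0.925000), (dx/dtau, dy/dtau) = (0.500000, -0.500000); Gamma_xxx = 0.000000, Gamma_xxy = 0.000000, Gamma_xyy = 0.000000, Gamma_yxx = 0.000000, Gamma_yxy = 0.000000, Gamma_yyy = 0.000000; k3 = (0.500000, -0.500000, 0.000000, 0.000000)
  k4: at (x, y) = (0.100000, 0.900000), (dx/dtau, dy/dtau) = (0.500000, -0.500000); Gamma_xxx = 0.000000, Gamma_xxy = 0.000000, Gamma_xyy = 0.000000, Gamma_yxx = 0.000000, Gamma_yxy = 0.000000, Gamma_yyy = 0.000000; k4 = (0.500000, -0.500000, 0.000000, 0.000000)
  Y <- Y + (h/6)(k1 + 2k2 + 2k3 + k4): x = 0.1000, y = 0.9000, dx/dtau = 0.5000, dy/dtau = -0.5000
step 3:
  k1: at (x, y) = (0.100000, 0.900000), (dx/dtau, dy/dtau) = (0.500000, -0.500000); Gamma_xxx = 0.000000, Gamma_xxy = 0.000000, Gamma_xyy = 0.000000, Gamma_yxx = 0.000000, Gamma_yxy = 0.000000, Gamma_yyy = 0.000000; k1 = (0.500000, -0.500000, 0.000000, 0.000000)
  k2: at (x, y) = (0.125000, 0.875000), (dx/dtau, dy/dtau) = (0.500000, -0.500000); Gamma_xxx = 0.000000, Gamma_xxy = 0.000000, Gamma_xyy = 0.000000, Gamma_yxx = 0.000000, Gamma_yxy = 0.000000, Gamma_yyy = 0.000000; k2 = (0.500000, -0.500000, 0.000000, 0.000000)
  k3: at (x, y) = (0.125000, 0.875000), (dx/dtau, dy/dtau) = (0.500000, -0.500000); Gamma_xxx = 0.000000, Gamma_xxy = 0.000000, Gamma_xyy = 0.000000, Gamma_yxx = 0.000000, Gamma_yxy = 0.000000, Gamma_yyy = 0.000000; k3 = (0.500000, -0.500000, 0.000000, 0.000000)
  k4: at (x, y) = (0.150000, 0.850000), (dx/dtau, dy/dtau) = (0.500000, -0.500000); Gamma_xxx = 0.000000, Gamma_xxy = 0.000000, Gamma_xyy = 0.000000, Gamma_yxx = 0.000000, Gamma_yxy = 0.000000, Gamma_yyy = 0.000000; k4 = (0.500000, -0.500000, 0.000000, 0.000000)
  Y <- Y + (h/6)(k1 + 2k2 + 2k3 + k4): x = 0.1500, y = 0.8500, dx/dtau = 0.5000, dy/dtau = -0.5000
step 4:
  k1: at (x, y) = (0.150000, 0.850000), (dx/dtau, dy/dtau) = (0.500000, -0.500000); Gamma_xxx = 0.000000, Gamma_xxy = 0.000000, Gamma_xyy = 0.000000, Gamma_yxx = 0.000000, Gamma_yxy = 0.000000, Gamma_yyy = 0.000000; k1 = (0.500000, -0.500000, 0.000000, 0.000000)
  k2: at (x, y) = (0.175000, 0.825000), (dx/dtau, dy/dtau) = (0.500000, -0.500000); Gamma_xxx = 0.000000, Gamma_xxy = 0.000000, Gamma_xyy = 0.000000, Gamma_yxx = 0.000000, Gamma_yxy = 0.000000, Gamma_yyy = 0.000000; k2 = (0.500000, -0.500000, 0.000000, 0.000000)
  k3: at (x, y) = (0.175000, 0.825000), (dx/dtau, dy/dtau) = (0.500000, -0.500000); Gamma_xxx = 0.000000, Gamma_xxy = 0.000000, Gamma_xyy = 0.000000, Gamma_yxx = 0.000000, Gamma_yxy = 0.000000, Gamma_yyy = 0.000000; k3 = (0.500000, -0.500000, 0.000000, 0.000000)
  k4: at (x, y) = (0.200000, 0.800000), (dx/dtau, dy/dtau) = (0.500000, -0.500000); Gamma_xxx = 0.000000, Gamma_xxy = 0.000000, Gamma_xyy = 0.000000, Gamma_yxx = 0.000000, Gamma_yxy = 0.000000, Gamma_yyy = 0.000000; k4 = (0.500000, -0.500000, 0.000000, 0.000000)
  Y <- Y + (h/6)(k1 + 2k2 + 2k3 + k4): x = 0.2000, y = 0.8000, dx/dtau = 0.5000, dy/dtau = -0.5000

Answer: x = 0.2000, y = 0.8000, dx/dtau = 0.5000, dy/dtau = -0.5000


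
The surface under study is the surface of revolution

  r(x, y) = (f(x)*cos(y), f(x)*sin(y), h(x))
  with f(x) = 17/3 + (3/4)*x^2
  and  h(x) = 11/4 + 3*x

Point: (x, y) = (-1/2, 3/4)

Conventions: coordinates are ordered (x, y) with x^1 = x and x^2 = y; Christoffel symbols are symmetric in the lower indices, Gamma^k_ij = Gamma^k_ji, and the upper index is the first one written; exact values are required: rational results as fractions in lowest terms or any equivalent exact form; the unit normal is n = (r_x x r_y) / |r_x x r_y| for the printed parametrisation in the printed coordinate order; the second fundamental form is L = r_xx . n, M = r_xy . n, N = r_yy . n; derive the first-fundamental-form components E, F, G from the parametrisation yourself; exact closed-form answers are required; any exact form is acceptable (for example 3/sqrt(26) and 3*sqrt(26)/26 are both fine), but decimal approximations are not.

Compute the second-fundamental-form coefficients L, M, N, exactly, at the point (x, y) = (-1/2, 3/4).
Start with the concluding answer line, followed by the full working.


Answer: L = -6*sqrt(17)/17, M = 0, N = 281*sqrt(17)/204

f = 281/48, f' = -3/4, f'' = 3/2, h' = 3, h'' = 0
E = 153/16, F = 0, G = 78961/2304; answer radicand W^2 = 153/16
unnormalised second-form numerators: l = -9/2, m = 0, n = 281/16; L = l/sqrt(153/16), and similarly M = m/sqrt(W^2), N = n/sqrt(W^2)


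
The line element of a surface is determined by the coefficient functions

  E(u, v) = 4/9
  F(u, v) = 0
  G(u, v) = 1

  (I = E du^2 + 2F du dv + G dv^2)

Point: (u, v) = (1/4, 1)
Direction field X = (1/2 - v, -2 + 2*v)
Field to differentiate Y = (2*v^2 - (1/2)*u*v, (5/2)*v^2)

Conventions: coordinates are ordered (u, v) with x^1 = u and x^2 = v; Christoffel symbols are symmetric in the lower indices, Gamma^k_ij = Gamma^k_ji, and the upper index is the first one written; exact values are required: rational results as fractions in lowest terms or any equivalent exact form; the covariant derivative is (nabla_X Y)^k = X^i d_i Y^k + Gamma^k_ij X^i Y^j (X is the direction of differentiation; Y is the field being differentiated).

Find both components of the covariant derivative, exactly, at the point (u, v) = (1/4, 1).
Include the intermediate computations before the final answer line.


E = 4/9, F = 0, G = 1 at the point
E_u = 0, E_v = 0, F_u = 0, F_v = 0, G_u = 0, G_v = 0
EG - F^2 = 4/9;  g^inv = (9/4) * [[1, 0], [0, 4/9]]
first-kind symbols [ij,l] = (1/2)(d_i g_jl + d_j g_il - d_l g_ij): [uu,u] = E_u/2 = 0, [uu,v] = F_u - E_v/2 = 0, [uv,u] = E_v/2 = 0, [uv,v] = G_u/2 = 0, [vv,u] = F_v - G_u/2 = 0, [vv,v] = G_v/2 = 0
Gamma^u_ij = (G*[ij,u] - F*[ij,v])/(EG - F^2), Gamma^v_ij = (E*[ij,v] - F*[ij,u])/(EG - F^2)
Gamma_uuu = 0, Gamma_uuv = 0, Gamma_uvv = 0, Gamma_vuu = 0, Gamma_vuv = 0, Gamma_vvv = 0
X = (-1/2, 0), Y = (15/8, 5/2) at the point

Answer: (nabla_X Y)^u = 1/4, (nabla_X Y)^v = 0


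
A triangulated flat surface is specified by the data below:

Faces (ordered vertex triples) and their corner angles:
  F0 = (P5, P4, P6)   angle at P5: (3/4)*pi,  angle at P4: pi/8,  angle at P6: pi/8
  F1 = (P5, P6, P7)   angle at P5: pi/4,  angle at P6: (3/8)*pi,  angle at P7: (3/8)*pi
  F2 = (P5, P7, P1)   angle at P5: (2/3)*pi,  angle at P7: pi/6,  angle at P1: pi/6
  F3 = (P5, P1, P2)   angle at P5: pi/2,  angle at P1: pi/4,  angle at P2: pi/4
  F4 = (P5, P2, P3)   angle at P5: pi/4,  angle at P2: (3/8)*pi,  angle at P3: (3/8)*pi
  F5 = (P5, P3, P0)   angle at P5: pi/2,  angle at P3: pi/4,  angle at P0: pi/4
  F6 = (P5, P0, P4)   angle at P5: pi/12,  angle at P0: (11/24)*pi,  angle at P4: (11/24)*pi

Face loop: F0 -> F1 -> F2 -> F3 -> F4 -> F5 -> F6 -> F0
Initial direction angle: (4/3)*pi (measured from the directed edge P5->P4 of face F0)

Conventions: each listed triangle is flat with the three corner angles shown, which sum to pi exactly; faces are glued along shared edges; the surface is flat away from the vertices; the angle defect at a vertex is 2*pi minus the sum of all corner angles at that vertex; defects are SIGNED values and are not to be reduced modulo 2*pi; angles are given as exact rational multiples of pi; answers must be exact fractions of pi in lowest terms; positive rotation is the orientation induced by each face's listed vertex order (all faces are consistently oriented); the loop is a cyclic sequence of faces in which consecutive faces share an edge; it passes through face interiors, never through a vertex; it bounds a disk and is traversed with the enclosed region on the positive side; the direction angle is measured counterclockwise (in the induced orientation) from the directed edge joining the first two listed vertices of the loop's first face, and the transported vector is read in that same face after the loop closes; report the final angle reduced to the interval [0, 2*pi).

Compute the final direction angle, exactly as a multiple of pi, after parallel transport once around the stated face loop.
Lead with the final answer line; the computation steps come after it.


Answer: final direction angle = pi/3

enclosed vertex P5: corner angles sum to 3*pi, defect = 2*pi - 3*pi = -pi
summing the enclosed defects onto the initial angle, mod 2*pi in the induced orientation:
final angle = (4/3)*pi - pi = pi/3 (mod 2*pi)


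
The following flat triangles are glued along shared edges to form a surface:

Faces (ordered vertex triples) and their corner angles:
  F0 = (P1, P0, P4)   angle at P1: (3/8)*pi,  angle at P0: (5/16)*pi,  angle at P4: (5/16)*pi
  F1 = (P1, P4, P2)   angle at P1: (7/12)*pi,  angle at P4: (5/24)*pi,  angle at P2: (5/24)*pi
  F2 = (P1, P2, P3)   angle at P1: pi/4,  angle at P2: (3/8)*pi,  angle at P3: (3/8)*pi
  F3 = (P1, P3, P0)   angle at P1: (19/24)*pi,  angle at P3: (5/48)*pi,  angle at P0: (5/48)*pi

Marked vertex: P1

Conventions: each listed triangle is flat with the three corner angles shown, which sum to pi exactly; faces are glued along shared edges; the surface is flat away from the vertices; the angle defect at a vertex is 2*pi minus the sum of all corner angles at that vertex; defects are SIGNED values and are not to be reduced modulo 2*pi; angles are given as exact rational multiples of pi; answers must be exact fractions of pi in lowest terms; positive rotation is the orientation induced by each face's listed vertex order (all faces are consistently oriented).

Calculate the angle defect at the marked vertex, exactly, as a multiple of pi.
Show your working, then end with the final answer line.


Sum of corner angles at P1: 2*pi
defect = 2*pi - 2*pi

Answer: defect(P1) = 0


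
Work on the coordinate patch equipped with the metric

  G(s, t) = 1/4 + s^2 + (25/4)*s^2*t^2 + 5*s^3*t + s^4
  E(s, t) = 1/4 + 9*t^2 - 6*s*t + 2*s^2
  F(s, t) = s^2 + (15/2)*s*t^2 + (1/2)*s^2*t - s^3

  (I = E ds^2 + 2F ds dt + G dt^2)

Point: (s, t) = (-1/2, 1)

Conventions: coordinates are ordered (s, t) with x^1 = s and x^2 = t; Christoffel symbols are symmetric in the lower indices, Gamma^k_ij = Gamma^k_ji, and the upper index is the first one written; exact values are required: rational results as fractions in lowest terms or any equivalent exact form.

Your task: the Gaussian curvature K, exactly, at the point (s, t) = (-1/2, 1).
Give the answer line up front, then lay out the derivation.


Answer: K = 23610/18769

E = 51/4, F = -13/4, G = 3/2, EG - F^2 = 137/16 at the point
E_s = -8, E_t = 21, F_s = 21/4, F_t = -59/8, G_s = -4, G_t = 5/2
E_tt = 18, F_st = 29/2, G_ss = 5/2
Apply the Brioschi formula K = (det M1 - det M2)/(EG - F^2)^2 over the derivative matrices of E, F, G.
M1 = [[-E_tt/2 + F_st - G_ss/2, E_s/2, F_s - E_t/2], [F_t - G_s/2, E, F], [G_t/2, F, G]] = [[17/4, -4, -21/4], [-43/8, 51/4, -13/4], [5/4, -13/4, 3/2]]; det M1 = 1581/128
M2 = [[0, E_t/2, G_s/2], [E_t/2, E, F], [G_s/2, F, G]] = [[0, 21/2, -2], [21/2, 51/4, -13/4], [-2, -13/4, 3/2]]; det M2 = -639/8
det M1 - det M2 = 11805/128; K = 11805/128 / (137/16)^2 = 23610/18769


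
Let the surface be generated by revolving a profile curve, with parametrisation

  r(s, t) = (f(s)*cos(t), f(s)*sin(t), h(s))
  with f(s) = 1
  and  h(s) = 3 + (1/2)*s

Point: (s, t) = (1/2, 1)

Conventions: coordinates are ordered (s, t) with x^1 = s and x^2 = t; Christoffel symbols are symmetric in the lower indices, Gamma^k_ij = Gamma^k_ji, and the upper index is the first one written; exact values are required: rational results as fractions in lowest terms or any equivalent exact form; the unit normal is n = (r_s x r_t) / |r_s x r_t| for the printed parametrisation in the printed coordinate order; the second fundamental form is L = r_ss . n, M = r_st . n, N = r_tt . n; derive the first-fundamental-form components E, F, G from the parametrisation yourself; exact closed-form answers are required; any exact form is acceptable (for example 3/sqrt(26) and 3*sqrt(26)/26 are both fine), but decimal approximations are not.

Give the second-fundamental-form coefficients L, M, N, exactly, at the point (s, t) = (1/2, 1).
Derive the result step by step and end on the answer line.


f = 1, f' = 0, f'' = 0, h' = 1/2, h'' = 0
E = 1/4, F = 0, G = 1; answer radicand W^2 = 1/4
unnormalised second-form numerators: l = 0, m = 0, n = 1/2; L = l/sqrt(1/4), and similarly M = m/sqrt(W^2), N = n/sqrt(W^2)

Answer: L = 0, M = 0, N = 1
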